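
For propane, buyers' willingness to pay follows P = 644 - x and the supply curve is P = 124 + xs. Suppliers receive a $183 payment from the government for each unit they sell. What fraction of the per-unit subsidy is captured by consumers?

Pre-subsidy: 644 - x = 124 + x gives x* = 260 and P* = 384.
With the subsidy, sellers receive Ps = Pb + 183 for each unit, where Pb is the price buyers pay.
On the curves, Pb = 644 - x and Ps = 124 + x; the wedge Ps − Pb = 183 gives 124 + x − (644 - x) = 183, so x' = 351.5.
Then Pb = 644 − 1·351.5 = 292.5 and Ps = 124 + 1·351.5 = 475.5.
Buyers' price falls by P* − Pb = 384 − 292.5 = 91.5; sellers' price rises by Ps − P* = 475.5 − 384 = 91.5.
So consumers capture 91.5/183 = 0.5 of each unit of subsidy.

Consumer share = 0.5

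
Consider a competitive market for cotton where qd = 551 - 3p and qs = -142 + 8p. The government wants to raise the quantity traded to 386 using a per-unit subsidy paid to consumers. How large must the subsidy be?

Required subsidy s = 11 per unit

At q = 386, invert demand for the buyer price: pb = (551 − 386)/3 = 55; invert supply for the seller price: ps = (386 − (-142))/8 = 66.
The subsidy must fill the gap: s = ps − pb = 66 − 55 = 11.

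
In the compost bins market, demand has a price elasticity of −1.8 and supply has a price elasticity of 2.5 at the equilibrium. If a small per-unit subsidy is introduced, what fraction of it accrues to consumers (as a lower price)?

For a small subsidy around the equilibrium, the benefit split depends on the relative slopes, which at a point are proportional to the elasticities.
Buyer share = εs/(εs + |εd|) = 2.5/(2.5 + 1.8) = 25/43; seller share = |εd|/(εs + |εd|) = 18/43.

Consumer share = 25/43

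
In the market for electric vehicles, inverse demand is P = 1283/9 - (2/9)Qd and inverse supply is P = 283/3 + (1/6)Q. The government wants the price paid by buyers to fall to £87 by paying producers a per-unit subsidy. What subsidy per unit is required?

Required subsidy s = £49 per unit

At a buyer price of 87, quantity demanded is 641.5 − 4.5·87 = 250.
Sellers supply 250 only when they receive Ps = 283/3 + (1/6)·250 = 136.
s = Ps − Pb = 136 − 87 = 49.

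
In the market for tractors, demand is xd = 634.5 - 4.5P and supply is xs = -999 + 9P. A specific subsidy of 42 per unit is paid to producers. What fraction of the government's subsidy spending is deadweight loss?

DWL / government spending = 7/24

Pre-subsidy: 634.5 - 4.5P = -999 + 9P gives P* = 121, x* = 90.
With the subsidy, sellers receive Ps = Pb + 42 for each unit, where Pb is the price buyers pay.
Supply in terms of Pb becomes xs = -999 + 9(Pb + 42) = -621 + 9Pb. Setting this equal to demand: 634.5 - 4.5Pb = -621 + 9Pb, so Pb = 93.
Sellers receive Ps = 93 + 42 = 135; x' = 634.5 − 4.5·93 = 216.
ΔCS = ½(90 + 216)(121 − 93) = 4284; ΔPS = ½(90 + 216)(135 − 121) = 2142.
Government spending = 42 × 216 = 9072.
DWL = ½ × 42 × (216 − 90) = 2646; fraction = 2646 / 9072 = 7/24.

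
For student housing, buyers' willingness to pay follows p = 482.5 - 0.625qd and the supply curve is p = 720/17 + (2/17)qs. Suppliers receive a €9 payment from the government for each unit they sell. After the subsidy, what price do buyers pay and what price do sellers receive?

Buyers pay 10555/101; sellers receive 11464/101

Pre-subsidy: 482.5 - 0.625q = 720/17 + (2/17)q gives q* = 59860/101 and p* = 11320/101.
With the subsidy, sellers receive ps = pb + 9 for each unit, where pb is the price buyers pay.
On the curves, pb = 482.5 - 0.625q and ps = 720/17 + (2/17)q; the wedge ps − pb = 9 gives 720/17 + (2/17)q − (482.5 - 0.625q) = 9, so q' = 61084/101.
Then pb = 482.5 − 0.625·(61084/101) = 10555/101 and ps = 720/17 + (2/17)·(61084/101) = 11464/101.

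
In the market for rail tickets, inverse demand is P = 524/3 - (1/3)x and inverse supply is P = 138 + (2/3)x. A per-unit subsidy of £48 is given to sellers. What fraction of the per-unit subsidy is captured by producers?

Producer share = 2/3

Pre-subsidy: 524/3 - (1/3)x = 138 + (2/3)x gives x* = 110/3 and P* = 1462/9.
With the subsidy, sellers receive Ps = Pb + 48 for each unit, where Pb is the price buyers pay.
On the curves, Pb = 524/3 - (1/3)x and Ps = 138 + (2/3)x; the wedge Ps − Pb = 48 gives 138 + (2/3)x − (524/3 - (1/3)x) = 48, so x' = 254/3.
Then Pb = 524/3 − (1/3)·(254/3) = 1318/9 and Ps = 138 + (2/3)·(254/3) = 1750/9.
Buyers' price falls by P* − Pb = 1462/9 − 1318/9 = 16; sellers' price rises by Ps − P* = 1750/9 − 1462/9 = 32.
So producers capture 32/48 = 2/3 of each unit of subsidy.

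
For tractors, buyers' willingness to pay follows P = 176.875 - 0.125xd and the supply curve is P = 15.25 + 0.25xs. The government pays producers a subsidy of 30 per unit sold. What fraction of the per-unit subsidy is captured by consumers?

Consumer share = 1/3

Pre-subsidy: 176.875 - 0.125x = 15.25 + 0.25x gives x* = 431 and P* = 123.
With the subsidy, sellers receive Ps = Pb + 30 for each unit, where Pb is the price buyers pay.
On the curves, Pb = 176.875 - 0.125x and Ps = 15.25 + 0.25x; the wedge Ps − Pb = 30 gives 15.25 + 0.25x − (176.875 - 0.125x) = 30, so x' = 511.
Then Pb = 176.875 − 0.125·511 = 113 and Ps = 15.25 + 0.25·511 = 143.
Buyers' price falls by P* − Pb = 123 − 113 = 10; sellers' price rises by Ps − P* = 143 − 123 = 20.
So consumers capture 10/30 = 1/3 of each unit of subsidy.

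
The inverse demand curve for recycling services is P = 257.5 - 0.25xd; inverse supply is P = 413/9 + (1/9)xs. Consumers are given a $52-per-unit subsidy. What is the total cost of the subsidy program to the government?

Pre-subsidy: 257.5 - 0.25x = 413/9 + (1/9)x gives x* = 586 and P* = 111.
With the rebate, buyers effectively pay Pb = Ps − 52, where Ps is the price sellers receive.
On the curves, Pb = 257.5 - 0.25x and Ps = 413/9 + (1/9)x; the wedge Ps − Pb = 52 gives 413/9 + (1/9)x − (257.5 - 0.25x) = 52, so x' = 730.
Then Pb = 257.5 − 0.25·730 = 75 and Ps = 413/9 + (1/9)·730 = 127.
Government outlay = subsidy × quantity = 52 × 730 = 37960.

Government cost = $37960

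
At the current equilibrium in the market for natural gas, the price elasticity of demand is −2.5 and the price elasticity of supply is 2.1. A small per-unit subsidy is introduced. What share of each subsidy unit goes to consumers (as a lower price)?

Consumer share = 21/46

For a small subsidy around the equilibrium, the benefit split depends on the relative slopes, which at a point are proportional to the elasticities.
Buyer share = εs/(εs + |εd|) = 2.1/(2.1 + 2.5) = 21/46; seller share = |εd|/(εs + |εd|) = 25/46.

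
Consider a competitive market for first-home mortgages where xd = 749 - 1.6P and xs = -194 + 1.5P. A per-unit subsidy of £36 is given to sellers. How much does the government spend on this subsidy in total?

Pre-subsidy: 749 - 1.6P = -194 + 1.5P gives P* = 9430/31, x* = 8131/31.
With the subsidy, sellers receive Ps = Pb + 36 for each unit, where Pb is the price buyers pay.
Supply in terms of Pb becomes xs = -194 + 1.5(Pb + 36) = -140 + 1.5Pb. Setting this equal to demand: 749 - 1.6Pb = -140 + 1.5Pb, so Pb = 8890/31.
Sellers receive Ps = 8890/31 + 36 = 10006/31; x' = 749 − 1.6·(8890/31) = 8995/31.
Government outlay = subsidy × quantity = 36 × 8995/31 = 323820/31.

Government cost = 323820/31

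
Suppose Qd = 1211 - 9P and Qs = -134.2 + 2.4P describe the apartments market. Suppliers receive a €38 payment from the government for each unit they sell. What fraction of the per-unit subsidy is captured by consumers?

Pre-subsidy: 1211 - 9P = -134.2 + 2.4P gives P* = 118, Q* = 149.
With the subsidy, sellers receive Ps = Pb + 38 for each unit, where Pb is the price buyers pay.
Supply in terms of Pb becomes Qs = -134.2 + 2.4(Pb + 38) = -43 + 2.4Pb. Setting this equal to demand: 1211 - 9Pb = -43 + 2.4Pb, so Pb = 110.
Sellers receive Ps = 110 + 38 = 148; Q' = 1211 − 9·110 = 221.
Buyers' price falls by P* − Pb = 118 − 110 = 8; sellers' price rises by Ps − P* = 148 − 118 = 30.
So consumers capture 8/38 = 4/19 of each unit of subsidy.

Consumer share = 4/19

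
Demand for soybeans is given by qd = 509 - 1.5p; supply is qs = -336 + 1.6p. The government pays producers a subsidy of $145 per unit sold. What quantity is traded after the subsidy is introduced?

q' = 6584/31

Pre-subsidy: 509 - 1.5p = -336 + 1.6p gives p* = 8450/31, q* = 3104/31.
With the subsidy, sellers receive ps = pb + 145 for each unit, where pb is the price buyers pay.
Supply in terms of pb becomes qs = -336 + 1.6(pb + 145) = -104 + 1.6pb. Setting this equal to demand: 509 - 1.5pb = -104 + 1.6pb, so pb = 6130/31.
Sellers receive ps = 6130/31 + 145 = 10625/31; q' = 509 − 1.5·(6130/31) = 6584/31.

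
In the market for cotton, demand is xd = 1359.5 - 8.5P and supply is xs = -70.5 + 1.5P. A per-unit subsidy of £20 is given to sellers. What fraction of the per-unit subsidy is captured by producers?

Producer share = 0.85

Pre-subsidy: 1359.5 - 8.5P = -70.5 + 1.5P gives P* = 143, x* = 144.
With the subsidy, sellers receive Ps = Pb + 20 for each unit, where Pb is the price buyers pay.
Supply in terms of Pb becomes xs = -70.5 + 1.5(Pb + 20) = -40.5 + 1.5Pb. Setting this equal to demand: 1359.5 - 8.5Pb = -40.5 + 1.5Pb, so Pb = 140.
Sellers receive Ps = 140 + 20 = 160; x' = 1359.5 − 8.5·140 = 169.5.
Buyers' price falls by P* − Pb = 143 − 140 = 3; sellers' price rises by Ps − P* = 160 − 143 = 17.
So producers capture 17/20 = 0.85 of each unit of subsidy.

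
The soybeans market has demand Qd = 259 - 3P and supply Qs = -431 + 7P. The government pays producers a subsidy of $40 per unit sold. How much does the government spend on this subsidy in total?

Government cost = $5440

Pre-subsidy: 259 - 3P = -431 + 7P gives P* = 69, Q* = 52.
With the subsidy, sellers receive Ps = Pb + 40 for each unit, where Pb is the price buyers pay.
Supply in terms of Pb becomes Qs = -431 + 7(Pb + 40) = -151 + 7Pb. Setting this equal to demand: 259 - 3Pb = -151 + 7Pb, so Pb = 41.
Sellers receive Ps = 41 + 40 = 81; Q' = 259 − 3·41 = 136.
Government outlay = subsidy × quantity = 40 × 136 = 5440.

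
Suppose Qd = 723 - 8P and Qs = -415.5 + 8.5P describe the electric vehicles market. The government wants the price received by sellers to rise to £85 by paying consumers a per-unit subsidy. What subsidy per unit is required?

Required subsidy s = £33 per unit

At a seller price of 85, quantity supplied is -415.5 + 8.5·85 = 307.
Buyers absorb 307 only when they pay Pb with 723 − 8·Pb = 307, i.e. Pb = 52.
s = Ps − Pb = 85 − 52 = 33.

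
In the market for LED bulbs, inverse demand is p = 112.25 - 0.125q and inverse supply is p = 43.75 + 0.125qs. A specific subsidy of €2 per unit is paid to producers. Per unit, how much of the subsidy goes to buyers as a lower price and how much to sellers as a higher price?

Pre-subsidy: 112.25 - 0.125q = 43.75 + 0.125q gives q* = 274 and p* = 78.
With the subsidy, sellers receive ps = pb + 2 for each unit, where pb is the price buyers pay.
On the curves, pb = 112.25 - 0.125q and ps = 43.75 + 0.125q; the wedge ps − pb = 2 gives 43.75 + 0.125q − (112.25 - 0.125q) = 2, so q' = 282.
Then pb = 112.25 − 0.125·282 = 77 and ps = 43.75 + 0.125·282 = 79.
Buyers' price falls by p* − pb = 78 − 77 = 1; sellers' price rises by ps − p* = 79 − 78 = 1.

Buyers gain €1 per unit; sellers gain €1 per unit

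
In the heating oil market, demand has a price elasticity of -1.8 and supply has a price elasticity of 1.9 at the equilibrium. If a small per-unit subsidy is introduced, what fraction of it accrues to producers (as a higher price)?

For a small subsidy around the equilibrium, the benefit split depends on the relative slopes, which at a point are proportional to the elasticities.
Buyer share = εs/(εs + |εd|) = 1.9/(1.9 + 1.8) = 19/37; seller share = |εd|/(εs + |εd|) = 18/37.
So producers capture 18/37 of the subsidy.

Producer share = 18/37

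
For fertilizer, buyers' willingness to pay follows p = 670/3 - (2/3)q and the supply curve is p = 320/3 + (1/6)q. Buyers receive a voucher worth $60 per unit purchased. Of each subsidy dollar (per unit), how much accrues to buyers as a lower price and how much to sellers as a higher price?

Pre-subsidy: 670/3 - (2/3)q = 320/3 + (1/6)q gives q* = 140 and p* = 130.
With the rebate, buyers effectively pay pb = ps − 60, where ps is the price sellers receive.
On the curves, pb = 670/3 - (2/3)q and ps = 320/3 + (1/6)q; the wedge ps − pb = 60 gives 320/3 + (1/6)q − (670/3 - (2/3)q) = 60, so q' = 212.
Then pb = 670/3 − (2/3)·212 = 82 and ps = 320/3 + (1/6)·212 = 142.
Buyers' price falls by p* − pb = 130 − 82 = 48; sellers' price rises by ps − p* = 142 − 130 = 12.

Buyers gain $48 per unit; sellers gain $12 per unit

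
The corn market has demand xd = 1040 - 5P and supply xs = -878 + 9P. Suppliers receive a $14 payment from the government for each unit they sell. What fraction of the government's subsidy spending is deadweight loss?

Pre-subsidy: 1040 - 5P = -878 + 9P gives P* = 137, x* = 355.
With the subsidy, sellers receive Ps = Pb + 14 for each unit, where Pb is the price buyers pay.
Supply in terms of Pb becomes xs = -878 + 9(Pb + 14) = -752 + 9Pb. Setting this equal to demand: 1040 - 5Pb = -752 + 9Pb, so Pb = 128.
Sellers receive Ps = 128 + 14 = 142; x' = 1040 − 5·128 = 400.
ΔCS = ½(355 + 400)(137 − 128) = 3397.5; ΔPS = ½(355 + 400)(142 − 137) = 1887.5.
Government spending = 14 × 400 = 5600.
DWL = ½ × 14 × (400 − 355) = 315; fraction = 315 / 5600 = 0.05625.

DWL / government spending = 0.05625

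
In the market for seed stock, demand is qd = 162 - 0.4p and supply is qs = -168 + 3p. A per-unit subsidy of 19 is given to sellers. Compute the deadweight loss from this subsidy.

Pre-subsidy: 162 - 0.4p = -168 + 3p gives p* = 1650/17, q* = 2094/17.
With the subsidy, sellers receive ps = pb + 19 for each unit, where pb is the price buyers pay.
Supply in terms of pb becomes qs = -168 + 3(pb + 19) = -111 + 3pb. Setting this equal to demand: 162 - 0.4pb = -111 + 3pb, so pb = 1365/17.
Sellers receive ps = 1365/17 + 19 = 1688/17; q' = 162 − 0.4·(1365/17) = 2208/17.
The subsidy expands output by 2208/17 − 2094/17 = 114/17 past the efficient level; on those units the gap between marginal cost and willingness to pay runs from 0 up to 19.
DWL = ½ × 19 × 114/17 = 1083/17.

Deadweight loss = 1083/17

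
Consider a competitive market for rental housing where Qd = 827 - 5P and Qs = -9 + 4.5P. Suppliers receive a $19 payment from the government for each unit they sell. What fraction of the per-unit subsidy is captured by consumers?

Consumer share = 9/19

Pre-subsidy: 827 - 5P = -9 + 4.5P gives P* = 88, Q* = 387.
With the subsidy, sellers receive Ps = Pb + 19 for each unit, where Pb is the price buyers pay.
Supply in terms of Pb becomes Qs = -9 + 4.5(Pb + 19) = 76.5 + 4.5Pb. Setting this equal to demand: 827 - 5Pb = 76.5 + 4.5Pb, so Pb = 79.
Sellers receive Ps = 79 + 19 = 98; Q' = 827 − 5·79 = 432.
Buyers' price falls by P* − Pb = 88 − 79 = 9; sellers' price rises by Ps − P* = 98 − 88 = 10.
So consumers capture 9/19 = 9/19 of each unit of subsidy.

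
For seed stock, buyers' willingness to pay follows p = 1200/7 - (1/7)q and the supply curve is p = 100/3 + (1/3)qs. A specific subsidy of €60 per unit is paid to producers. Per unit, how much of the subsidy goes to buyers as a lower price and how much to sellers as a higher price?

Pre-subsidy: 1200/7 - (1/7)q = 100/3 + (1/3)q gives q* = 290 and p* = 130.
With the subsidy, sellers receive ps = pb + 60 for each unit, where pb is the price buyers pay.
On the curves, pb = 1200/7 - (1/7)q and ps = 100/3 + (1/3)q; the wedge ps − pb = 60 gives 100/3 + (1/3)q − (1200/7 - (1/7)q) = 60, so q' = 416.
Then pb = 1200/7 − (1/7)·416 = 112 and ps = 100/3 + (1/3)·416 = 172.
Buyers' price falls by p* − pb = 130 − 112 = 18; sellers' price rises by ps − p* = 172 − 130 = 42.

Buyers gain €18 per unit; sellers gain €42 per unit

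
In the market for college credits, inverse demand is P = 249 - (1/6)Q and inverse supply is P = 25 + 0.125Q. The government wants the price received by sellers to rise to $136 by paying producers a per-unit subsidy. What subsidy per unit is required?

At a seller price of 136, quantity supplied is -200 + 8·136 = 888.
Buyers absorb 888 only when they pay Pb = 249 − (1/6)·888 = 101.
s = Ps − Pb = 136 − 101 = 35.

Required subsidy s = $35 per unit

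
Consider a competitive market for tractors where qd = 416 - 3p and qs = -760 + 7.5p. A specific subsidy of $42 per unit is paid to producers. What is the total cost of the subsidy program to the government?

Pre-subsidy: 416 - 3p = -760 + 7.5p gives p* = 112, q* = 80.
With the subsidy, sellers receive ps = pb + 42 for each unit, where pb is the price buyers pay.
Supply in terms of pb becomes qs = -760 + 7.5(pb + 42) = -445 + 7.5pb. Setting this equal to demand: 416 - 3pb = -445 + 7.5pb, so pb = 82.
Sellers receive ps = 82 + 42 = 124; q' = 416 − 3·82 = 170.
Government outlay = subsidy × quantity = 42 × 170 = 7140.

Government cost = $7140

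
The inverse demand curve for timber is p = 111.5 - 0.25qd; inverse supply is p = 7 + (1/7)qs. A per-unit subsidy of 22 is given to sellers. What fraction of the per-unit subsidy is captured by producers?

Producer share = 4/11

Pre-subsidy: 111.5 - 0.25q = 7 + (1/7)q gives q* = 266 and p* = 45.
With the subsidy, sellers receive ps = pb + 22 for each unit, where pb is the price buyers pay.
On the curves, pb = 111.5 - 0.25q and ps = 7 + (1/7)q; the wedge ps − pb = 22 gives 7 + (1/7)q − (111.5 - 0.25q) = 22, so q' = 322.
Then pb = 111.5 − 0.25·322 = 31 and ps = 7 + (1/7)·322 = 53.
Buyers' price falls by p* − pb = 45 − 31 = 14; sellers' price rises by ps − p* = 53 − 45 = 8.
So producers capture 8/22 = 4/11 of each unit of subsidy.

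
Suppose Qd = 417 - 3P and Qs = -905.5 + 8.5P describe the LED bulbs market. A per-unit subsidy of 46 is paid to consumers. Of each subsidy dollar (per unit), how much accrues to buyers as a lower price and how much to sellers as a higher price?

Buyers gain 34 per unit; sellers gain 12 per unit

Pre-subsidy: 417 - 3P = -905.5 + 8.5P gives P* = 115, Q* = 72.
With the rebate, buyers effectively pay Pb = Ps − 46, where Ps is the price sellers receive.
Demand in terms of Ps becomes Qd = 417 − 3(Ps − 46) = 555 - 3Ps. Setting this equal to supply: 555 - 3Ps = -905.5 + 8.5Ps, so Ps = 127.
Buyers pay Pb = 127 − 46 = 81; Q' = -905.5 + 8.5·127 = 174.
Buyers' price falls by P* − Pb = 115 − 81 = 34; sellers' price rises by Ps − P* = 127 − 115 = 12.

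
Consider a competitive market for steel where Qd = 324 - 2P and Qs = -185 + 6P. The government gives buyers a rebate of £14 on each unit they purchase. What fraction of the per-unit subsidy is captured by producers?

Pre-subsidy: 324 - 2P = -185 + 6P gives P* = 63.625, Q* = 196.75.
With the rebate, buyers effectively pay Pb = Ps − 14, where Ps is the price sellers receive.
Demand in terms of Ps becomes Qd = 324 − 2(Ps − 14) = 352 - 2Ps. Setting this equal to supply: 352 - 2Ps = -185 + 6Ps, so Ps = 67.125.
Buyers pay Pb = 67.125 − 14 = 53.125; Q' = -185 + 6·67.125 = 217.75.
Buyers' price falls by P* − Pb = 63.625 − 53.125 = 10.5; sellers' price rises by Ps − P* = 67.125 − 63.625 = 3.5.
So producers capture 3.5/14 = 0.25 of each unit of subsidy.

Producer share = 0.25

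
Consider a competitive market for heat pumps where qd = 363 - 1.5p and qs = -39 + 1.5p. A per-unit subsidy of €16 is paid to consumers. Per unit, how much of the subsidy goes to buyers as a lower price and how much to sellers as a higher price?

Buyers gain €8 per unit; sellers gain €8 per unit

Pre-subsidy: 363 - 1.5p = -39 + 1.5p gives p* = 134, q* = 162.
With the rebate, buyers effectively pay pb = ps − 16, where ps is the price sellers receive.
Demand in terms of ps becomes qd = 363 − 1.5(ps − 16) = 387 - 1.5ps. Setting this equal to supply: 387 - 1.5ps = -39 + 1.5ps, so ps = 142.
Buyers pay pb = 142 − 16 = 126; q' = -39 + 1.5·142 = 174.
Buyers' price falls by p* − pb = 134 − 126 = 8; sellers' price rises by ps − p* = 142 − 134 = 8.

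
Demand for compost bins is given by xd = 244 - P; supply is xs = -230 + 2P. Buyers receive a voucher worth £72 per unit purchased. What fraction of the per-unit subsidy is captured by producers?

Producer share = 1/3

Pre-subsidy: 244 - P = -230 + 2P gives P* = 158, x* = 86.
With the rebate, buyers effectively pay Pb = Ps − 72, where Ps is the price sellers receive.
Demand in terms of Ps becomes xd = 244 − 1(Ps − 72) = 316 - Ps. Setting this equal to supply: 316 - Ps = -230 + 2Ps, so Ps = 182.
Buyers pay Pb = 182 − 72 = 110; x' = -230 + 2·182 = 134.
Buyers' price falls by P* − Pb = 158 − 110 = 48; sellers' price rises by Ps − P* = 182 − 158 = 24.
So producers capture 24/72 = 1/3 of each unit of subsidy.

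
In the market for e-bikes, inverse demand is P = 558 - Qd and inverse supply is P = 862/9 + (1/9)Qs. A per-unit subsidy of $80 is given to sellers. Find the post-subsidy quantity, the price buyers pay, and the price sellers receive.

Q' = 488; buyers pay $70; sellers receive $150

Pre-subsidy: 558 - Q = 862/9 + (1/9)Q gives Q* = 416 and P* = 142.
With the subsidy, sellers receive Ps = Pb + 80 for each unit, where Pb is the price buyers pay.
On the curves, Pb = 558 - Q and Ps = 862/9 + (1/9)Q; the wedge Ps − Pb = 80 gives 862/9 + (1/9)Q − (558 - Q) = 80, so Q' = 488.
Then Pb = 558 − 1·488 = 70 and Ps = 862/9 + (1/9)·488 = 150.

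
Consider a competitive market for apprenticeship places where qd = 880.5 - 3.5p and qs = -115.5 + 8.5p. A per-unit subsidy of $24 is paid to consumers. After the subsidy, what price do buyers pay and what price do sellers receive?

Pre-subsidy: 880.5 - 3.5p = -115.5 + 8.5p gives p* = 83, q* = 590.
With the rebate, buyers effectively pay pb = ps − 24, where ps is the price sellers receive.
Demand in terms of ps becomes qd = 880.5 − 3.5(ps − 24) = 964.5 - 3.5ps. Setting this equal to supply: 964.5 - 3.5ps = -115.5 + 8.5ps, so ps = 90.
Buyers pay pb = 90 − 24 = 66; q' = -115.5 + 8.5·90 = 649.5.

Buyers pay $66; sellers receive $90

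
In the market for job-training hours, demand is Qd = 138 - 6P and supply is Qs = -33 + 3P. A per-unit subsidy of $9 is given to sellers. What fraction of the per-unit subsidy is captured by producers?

Pre-subsidy: 138 - 6P = -33 + 3P gives P* = 19, Q* = 24.
With the subsidy, sellers receive Ps = Pb + 9 for each unit, where Pb is the price buyers pay.
Supply in terms of Pb becomes Qs = -33 + 3(Pb + 9) = -6 + 3Pb. Setting this equal to demand: 138 - 6Pb = -6 + 3Pb, so Pb = 16.
Sellers receive Ps = 16 + 9 = 25; Q' = 138 − 6·16 = 42.
Buyers' price falls by P* − Pb = 19 − 16 = 3; sellers' price rises by Ps − P* = 25 − 19 = 6.
So producers capture 6/9 = 2/3 of each unit of subsidy.

Producer share = 2/3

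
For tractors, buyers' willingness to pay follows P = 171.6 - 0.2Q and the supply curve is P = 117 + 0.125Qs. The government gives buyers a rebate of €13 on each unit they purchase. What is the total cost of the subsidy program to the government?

Government cost = €2704

Pre-subsidy: 171.6 - 0.2Q = 117 + 0.125Q gives Q* = 168 and P* = 138.
With the rebate, buyers effectively pay Pb = Ps − 13, where Ps is the price sellers receive.
On the curves, Pb = 171.6 - 0.2Q and Ps = 117 + 0.125Q; the wedge Ps − Pb = 13 gives 117 + 0.125Q − (171.6 - 0.2Q) = 13, so Q' = 208.
Then Pb = 171.6 − 0.2·208 = 130 and Ps = 117 + 0.125·208 = 143.
Government outlay = subsidy × quantity = 13 × 208 = 2704.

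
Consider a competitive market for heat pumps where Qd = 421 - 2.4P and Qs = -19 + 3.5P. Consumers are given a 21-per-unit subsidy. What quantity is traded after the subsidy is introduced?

Q' = 16043/59

Pre-subsidy: 421 - 2.4P = -19 + 3.5P gives P* = 4400/59, Q* = 14279/59.
With the rebate, buyers effectively pay Pb = Ps − 21, where Ps is the price sellers receive.
Demand in terms of Ps becomes Qd = 421 − 2.4(Ps − 21) = 471.4 - 2.4Ps. Setting this equal to supply: 471.4 - 2.4Ps = -19 + 3.5Ps, so Ps = 4904/59.
Buyers pay Pb = 4904/59 − 21 = 3665/59; Q' = -19 + 3.5·(4904/59) = 16043/59.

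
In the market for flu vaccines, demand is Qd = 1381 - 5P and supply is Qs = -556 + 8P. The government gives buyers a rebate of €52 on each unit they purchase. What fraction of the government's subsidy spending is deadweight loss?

DWL / government spending = 20/199

Pre-subsidy: 1381 - 5P = -556 + 8P gives P* = 149, Q* = 636.
With the rebate, buyers effectively pay Pb = Ps − 52, where Ps is the price sellers receive.
Demand in terms of Ps becomes Qd = 1381 − 5(Ps − 52) = 1641 - 5Ps. Setting this equal to supply: 1641 - 5Ps = -556 + 8Ps, so Ps = 169.
Buyers pay Pb = 169 − 52 = 117; Q' = -556 + 8·169 = 796.
ΔCS = ½(636 + 796)(149 − 117) = 22912; ΔPS = ½(636 + 796)(169 − 149) = 14320.
Government spending = 52 × 796 = 41392.
DWL = ½ × 52 × (796 − 636) = 4160; fraction = 4160 / 41392 = 20/199.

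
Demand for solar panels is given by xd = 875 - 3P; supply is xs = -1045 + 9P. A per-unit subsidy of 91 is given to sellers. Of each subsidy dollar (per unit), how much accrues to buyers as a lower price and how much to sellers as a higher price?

Buyers gain 68.25 per unit; sellers gain 22.75 per unit

Pre-subsidy: 875 - 3P = -1045 + 9P gives P* = 160, x* = 395.
With the subsidy, sellers receive Ps = Pb + 91 for each unit, where Pb is the price buyers pay.
Supply in terms of Pb becomes xs = -1045 + 9(Pb + 91) = -226 + 9Pb. Setting this equal to demand: 875 - 3Pb = -226 + 9Pb, so Pb = 91.75.
Sellers receive Ps = 91.75 + 91 = 182.75; x' = 875 − 3·91.75 = 599.75.
Buyers' price falls by P* − Pb = 160 − 91.75 = 68.25; sellers' price rises by Ps − P* = 182.75 − 160 = 22.75.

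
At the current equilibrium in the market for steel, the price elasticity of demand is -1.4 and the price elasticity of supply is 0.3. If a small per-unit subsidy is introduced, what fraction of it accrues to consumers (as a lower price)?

Consumer share = 3/17

For a small subsidy around the equilibrium, the benefit split depends on the relative slopes, which at a point are proportional to the elasticities.
Buyer share = εs/(εs + |εd|) = 0.3/(0.3 + 1.4) = 3/17; seller share = |εd|/(εs + |εd|) = 14/17.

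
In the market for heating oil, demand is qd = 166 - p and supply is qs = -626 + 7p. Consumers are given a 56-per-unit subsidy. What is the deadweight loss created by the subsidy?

Deadweight loss = 1372

Pre-subsidy: 166 - p = -626 + 7p gives p* = 99, q* = 67.
With the rebate, buyers effectively pay pb = ps − 56, where ps is the price sellers receive.
Demand in terms of ps becomes qd = 166 − 1(ps − 56) = 222 - ps. Setting this equal to supply: 222 - ps = -626 + 7ps, so ps = 106.
Buyers pay pb = 106 − 56 = 50; q' = -626 + 7·106 = 116.
The subsidy expands output by 116 − 67 = 49 past the efficient level; on those units the gap between marginal cost and willingness to pay runs from 0 up to 56.
DWL = ½ × 56 × 49 = 1372.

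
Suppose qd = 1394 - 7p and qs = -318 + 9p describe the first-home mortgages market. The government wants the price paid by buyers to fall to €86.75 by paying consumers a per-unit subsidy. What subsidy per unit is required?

At a buyer price of 86.75, quantity demanded is 1394 − 7·86.75 = 786.75.
Sellers supply 786.75 only when they receive ps with -318 + 9·ps = 786.75, i.e. ps = 122.75.
s = ps − pb = 122.75 − 86.75 = 36.

Required subsidy s = €36 per unit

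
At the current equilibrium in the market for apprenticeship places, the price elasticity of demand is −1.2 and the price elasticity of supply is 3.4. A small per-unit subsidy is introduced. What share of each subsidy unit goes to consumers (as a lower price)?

Consumer share = 17/23

For a small subsidy around the equilibrium, the benefit split depends on the relative slopes, which at a point are proportional to the elasticities.
Buyer share = εs/(εs + |εd|) = 3.4/(3.4 + 1.2) = 17/23; seller share = |εd|/(εs + |εd|) = 6/23.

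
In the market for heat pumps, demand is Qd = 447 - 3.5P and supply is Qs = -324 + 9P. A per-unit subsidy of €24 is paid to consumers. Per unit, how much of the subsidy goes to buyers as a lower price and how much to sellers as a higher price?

Buyers gain €17.28 per unit; sellers gain €6.72 per unit

Pre-subsidy: 447 - 3.5P = -324 + 9P gives P* = 61.68, Q* = 231.12.
With the rebate, buyers effectively pay Pb = Ps − 24, where Ps is the price sellers receive.
Demand in terms of Ps becomes Qd = 447 − 3.5(Ps − 24) = 531 - 3.5Ps. Setting this equal to supply: 531 - 3.5Ps = -324 + 9Ps, so Ps = 68.4.
Buyers pay Pb = 68.4 − 24 = 44.4; Q' = -324 + 9·68.4 = 291.6.
Buyers' price falls by P* − Pb = 61.68 − 44.4 = 17.28; sellers' price rises by Ps − P* = 68.4 − 61.68 = 6.72.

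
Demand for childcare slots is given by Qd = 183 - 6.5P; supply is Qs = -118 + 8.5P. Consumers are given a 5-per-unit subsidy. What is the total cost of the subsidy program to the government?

Government cost = 4259/12

Pre-subsidy: 183 - 6.5P = -118 + 8.5P gives P* = 301/15, Q* = 1577/30.
With the rebate, buyers effectively pay Pb = Ps − 5, where Ps is the price sellers receive.
Demand in terms of Ps becomes Qd = 183 − 6.5(Ps − 5) = 215.5 - 6.5Ps. Setting this equal to supply: 215.5 - 6.5Ps = -118 + 8.5Ps, so Ps = 667/30.
Buyers pay Pb = 667/30 − 5 = 517/30; Q' = -118 + 8.5·(667/30) = 4259/60.
Government outlay = subsidy × quantity = 5 × 4259/60 = 4259/12.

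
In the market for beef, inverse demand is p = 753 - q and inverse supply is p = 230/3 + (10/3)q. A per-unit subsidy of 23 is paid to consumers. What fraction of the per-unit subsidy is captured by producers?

Producer share = 10/13

Pre-subsidy: 753 - q = 230/3 + (10/3)q gives q* = 2029/13 and p* = 7760/13.
With the rebate, buyers effectively pay pb = ps − 23, where ps is the price sellers receive.
On the curves, pb = 753 - q and ps = 230/3 + (10/3)q; the wedge ps − pb = 23 gives 230/3 + (10/3)q − (753 - q) = 23, so q' = 2098/13.
Then pb = 753 − 1·(2098/13) = 7691/13 and ps = 230/3 + (10/3)·(2098/13) = 7990/13.
Buyers' price falls by p* − pb = 7760/13 − 7691/13 = 69/13; sellers' price rises by ps − p* = 7990/13 − 7760/13 = 230/13.
So producers capture (230/13)/23 = 10/13 of each unit of subsidy.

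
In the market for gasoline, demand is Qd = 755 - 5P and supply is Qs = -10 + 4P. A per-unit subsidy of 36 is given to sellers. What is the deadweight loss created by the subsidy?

Deadweight loss = 1440

Pre-subsidy: 755 - 5P = -10 + 4P gives P* = 85, Q* = 330.
With the subsidy, sellers receive Ps = Pb + 36 for each unit, where Pb is the price buyers pay.
Supply in terms of Pb becomes Qs = -10 + 4(Pb + 36) = 134 + 4Pb. Setting this equal to demand: 755 - 5Pb = 134 + 4Pb, so Pb = 69.
Sellers receive Ps = 69 + 36 = 105; Q' = 755 − 5·69 = 410.
The subsidy expands output by 410 − 330 = 80 past the efficient level; on those units the gap between marginal cost and willingness to pay runs from 0 up to 36.
DWL = ½ × 36 × 80 = 1440.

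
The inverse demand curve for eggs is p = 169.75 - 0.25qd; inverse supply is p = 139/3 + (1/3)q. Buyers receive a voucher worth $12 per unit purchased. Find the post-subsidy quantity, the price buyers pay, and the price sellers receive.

Pre-subsidy: 169.75 - 0.25q = 139/3 + (1/3)q gives q* = 1481/7 and p* = 818/7.
With the rebate, buyers effectively pay pb = ps − 12, where ps is the price sellers receive.
On the curves, pb = 169.75 - 0.25q and ps = 139/3 + (1/3)q; the wedge ps − pb = 12 gives 139/3 + (1/3)q − (169.75 - 0.25q) = 12, so q' = 1625/7.
Then pb = 169.75 − 0.25·(1625/7) = 782/7 and ps = 139/3 + (1/3)·(1625/7) = 866/7.

q' = 1625/7; buyers pay 782/7; sellers receive 866/7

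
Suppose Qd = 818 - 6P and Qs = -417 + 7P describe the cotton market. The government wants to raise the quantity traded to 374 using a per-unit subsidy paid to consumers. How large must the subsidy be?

Required subsidy s = 39 per unit

At Q = 374, invert demand for the buyer price: Pb = (818 − 374)/6 = 74; invert supply for the seller price: Ps = (374 − (-417))/7 = 113.
The subsidy must fill the gap: s = Ps − Pb = 113 − 74 = 39.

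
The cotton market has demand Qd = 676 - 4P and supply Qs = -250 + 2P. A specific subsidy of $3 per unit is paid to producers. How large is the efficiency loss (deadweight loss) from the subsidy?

Pre-subsidy: 676 - 4P = -250 + 2P gives P* = 463/3, Q* = 176/3.
With the subsidy, sellers receive Ps = Pb + 3 for each unit, where Pb is the price buyers pay.
Supply in terms of Pb becomes Qs = -250 + 2(Pb + 3) = -244 + 2Pb. Setting this equal to demand: 676 - 4Pb = -244 + 2Pb, so Pb = 460/3.
Sellers receive Ps = 460/3 + 3 = 469/3; Q' = 676 − 4·(460/3) = 188/3.
The subsidy expands output by 188/3 − 176/3 = 4 past the efficient level; on those units the gap between marginal cost and willingness to pay runs from 0 up to 3.
DWL = ½ × 3 × 4 = 6.

Deadweight loss = $6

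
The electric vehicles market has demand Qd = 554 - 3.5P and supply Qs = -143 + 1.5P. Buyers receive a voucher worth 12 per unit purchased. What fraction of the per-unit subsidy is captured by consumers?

Pre-subsidy: 554 - 3.5P = -143 + 1.5P gives P* = 139.4, Q* = 66.1.
With the rebate, buyers effectively pay Pb = Ps − 12, where Ps is the price sellers receive.
Demand in terms of Ps becomes Qd = 554 − 3.5(Ps − 12) = 596 - 3.5Ps. Setting this equal to supply: 596 - 3.5Ps = -143 + 1.5Ps, so Ps = 147.8.
Buyers pay Pb = 147.8 − 12 = 135.8; Q' = -143 + 1.5·147.8 = 78.7.
Buyers' price falls by P* − Pb = 139.4 − 135.8 = 3.6; sellers' price rises by Ps − P* = 147.8 − 139.4 = 8.4.
So consumers capture 3.6/12 = 0.3 of each unit of subsidy.

Consumer share = 0.3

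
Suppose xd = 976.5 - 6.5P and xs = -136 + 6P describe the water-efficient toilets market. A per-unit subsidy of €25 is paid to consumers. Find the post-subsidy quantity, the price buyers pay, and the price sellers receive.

Pre-subsidy: 976.5 - 6.5P = -136 + 6P gives P* = 89, x* = 398.
With the rebate, buyers effectively pay Pb = Ps − 25, where Ps is the price sellers receive.
Demand in terms of Ps becomes xd = 976.5 − 6.5(Ps − 25) = 1139 - 6.5Ps. Setting this equal to supply: 1139 - 6.5Ps = -136 + 6Ps, so Ps = 102.
Buyers pay Pb = 102 − 25 = 77; x' = -136 + 6·102 = 476.

x' = 476; buyers pay €77; sellers receive €102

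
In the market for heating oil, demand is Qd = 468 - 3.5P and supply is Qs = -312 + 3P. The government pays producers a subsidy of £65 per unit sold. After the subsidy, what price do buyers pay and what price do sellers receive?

Buyers pay £90; sellers receive £155

Pre-subsidy: 468 - 3.5P = -312 + 3P gives P* = 120, Q* = 48.
With the subsidy, sellers receive Ps = Pb + 65 for each unit, where Pb is the price buyers pay.
Supply in terms of Pb becomes Qs = -312 + 3(Pb + 65) = -117 + 3Pb. Setting this equal to demand: 468 - 3.5Pb = -117 + 3Pb, so Pb = 90.
Sellers receive Ps = 90 + 65 = 155; Q' = 468 − 3.5·90 = 153.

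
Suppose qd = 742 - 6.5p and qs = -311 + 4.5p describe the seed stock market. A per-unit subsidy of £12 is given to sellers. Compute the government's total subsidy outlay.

Pre-subsidy: 742 - 6.5p = -311 + 4.5p gives p* = 1053/11, q* = 2635/22.
With the subsidy, sellers receive ps = pb + 12 for each unit, where pb is the price buyers pay.
Supply in terms of pb becomes qs = -311 + 4.5(pb + 12) = -257 + 4.5pb. Setting this equal to demand: 742 - 6.5pb = -257 + 4.5pb, so pb = 999/11.
Sellers receive ps = 999/11 + 12 = 1131/11; q' = 742 − 6.5·(999/11) = 3337/22.
Government outlay = subsidy × quantity = 12 × 3337/22 = 20022/11.

Government cost = 20022/11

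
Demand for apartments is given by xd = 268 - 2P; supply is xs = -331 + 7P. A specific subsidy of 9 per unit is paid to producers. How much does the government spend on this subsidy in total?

Government cost = 1340

Pre-subsidy: 268 - 2P = -331 + 7P gives P* = 599/9, x* = 1214/9.
With the subsidy, sellers receive Ps = Pb + 9 for each unit, where Pb is the price buyers pay.
Supply in terms of Pb becomes xs = -331 + 7(Pb + 9) = -268 + 7Pb. Setting this equal to demand: 268 - 2Pb = -268 + 7Pb, so Pb = 536/9.
Sellers receive Ps = 536/9 + 9 = 617/9; x' = 268 − 2·(536/9) = 1340/9.
Government outlay = subsidy × quantity = 9 × 1340/9 = 1340.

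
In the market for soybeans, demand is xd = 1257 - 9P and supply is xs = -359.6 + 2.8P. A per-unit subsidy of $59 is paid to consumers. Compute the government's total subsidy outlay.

Government cost = $8850

Pre-subsidy: 1257 - 9P = -359.6 + 2.8P gives P* = 137, x* = 24.
With the rebate, buyers effectively pay Pb = Ps − 59, where Ps is the price sellers receive.
Demand in terms of Ps becomes xd = 1257 − 9(Ps − 59) = 1788 - 9Ps. Setting this equal to supply: 1788 - 9Ps = -359.6 + 2.8Ps, so Ps = 182.
Buyers pay Pb = 182 − 59 = 123; x' = -359.6 + 2.8·182 = 150.
Government outlay = subsidy × quantity = 59 × 150 = 8850.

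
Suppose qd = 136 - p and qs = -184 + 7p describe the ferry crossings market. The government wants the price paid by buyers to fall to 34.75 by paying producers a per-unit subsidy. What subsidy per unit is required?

Required subsidy s = 6 per unit

At a buyer price of 34.75, quantity demanded is 136 − 1·34.75 = 101.25.
Sellers supply 101.25 only when they receive ps with -184 + 7·ps = 101.25, i.e. ps = 40.75.
s = ps − pb = 40.75 − 34.75 = 6.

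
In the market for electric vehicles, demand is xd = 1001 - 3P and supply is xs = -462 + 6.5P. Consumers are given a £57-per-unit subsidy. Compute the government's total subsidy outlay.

Pre-subsidy: 1001 - 3P = -462 + 6.5P gives P* = 154, x* = 539.
With the rebate, buyers effectively pay Pb = Ps − 57, where Ps is the price sellers receive.
Demand in terms of Ps becomes xd = 1001 − 3(Ps − 57) = 1172 - 3Ps. Setting this equal to supply: 1172 - 3Ps = -462 + 6.5Ps, so Ps = 172.
Buyers pay Pb = 172 − 57 = 115; x' = -462 + 6.5·172 = 656.
Government outlay = subsidy × quantity = 57 × 656 = 37392.

Government cost = £37392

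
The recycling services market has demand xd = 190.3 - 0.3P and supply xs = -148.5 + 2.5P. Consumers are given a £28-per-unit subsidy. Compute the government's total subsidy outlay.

Pre-subsidy: 190.3 - 0.3P = -148.5 + 2.5P gives P* = 121, x* = 154.
With the rebate, buyers effectively pay Pb = Ps − 28, where Ps is the price sellers receive.
Demand in terms of Ps becomes xd = 190.3 − 0.3(Ps − 28) = 198.7 - 0.3Ps. Setting this equal to supply: 198.7 - 0.3Ps = -148.5 + 2.5Ps, so Ps = 124.
Buyers pay Pb = 124 − 28 = 96; x' = -148.5 + 2.5·124 = 161.5.
Government outlay = subsidy × quantity = 28 × 161.5 = 4522.

Government cost = £4522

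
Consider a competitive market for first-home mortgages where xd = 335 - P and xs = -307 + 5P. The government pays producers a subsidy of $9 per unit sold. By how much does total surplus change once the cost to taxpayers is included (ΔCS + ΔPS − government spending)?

Pre-subsidy: 335 - P = -307 + 5P gives P* = 107, x* = 228.
With the subsidy, sellers receive Ps = Pb + 9 for each unit, where Pb is the price buyers pay.
Supply in terms of Pb becomes xs = -307 + 5(Pb + 9) = -262 + 5Pb. Setting this equal to demand: 335 - Pb = -262 + 5Pb, so Pb = 99.5.
Sellers receive Ps = 99.5 + 9 = 108.5; x' = 335 − 1·99.5 = 235.5.
ΔCS = ½(228 + 235.5)(107 − 99.5) = 1738.125; ΔPS = ½(228 + 235.5)(108.5 − 107) = 347.625.
Government spending = 9 × 235.5 = 2119.5.
Net change = 1738.125 + 347.625 − 2119.5 = -33.75. The loss equals the DWL triangle ½·9·7.5.

Net change in total surplus = -$33.75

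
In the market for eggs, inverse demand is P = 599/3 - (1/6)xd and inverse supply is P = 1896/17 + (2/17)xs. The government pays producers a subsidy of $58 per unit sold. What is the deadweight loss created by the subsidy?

Pre-subsidy: 599/3 - (1/6)x = 1896/17 + (2/17)x gives x* = 310 and P* = 148.
With the subsidy, sellers receive Ps = Pb + 58 for each unit, where Pb is the price buyers pay.
On the curves, Pb = 599/3 - (1/6)x and Ps = 1896/17 + (2/17)x; the wedge Ps − Pb = 58 gives 1896/17 + (2/17)x − (599/3 - (1/6)x) = 58, so x' = 514.
Then Pb = 599/3 − (1/6)·514 = 114 and Ps = 1896/17 + (2/17)·514 = 172.
The subsidy expands output by 514 − 310 = 204 past the efficient level; on those units the gap between marginal cost and willingness to pay runs from 0 up to 58.
DWL = ½ × 58 × 204 = 5916.

Deadweight loss = $5916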